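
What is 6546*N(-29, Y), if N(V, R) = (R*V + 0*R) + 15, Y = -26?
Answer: 5033874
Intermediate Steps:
N(V, R) = 15 + R*V (N(V, R) = (R*V + 0) + 15 = R*V + 15 = 15 + R*V)
6546*N(-29, Y) = 6546*(15 - 26*(-29)) = 6546*(15 + 754) = 6546*769 = 5033874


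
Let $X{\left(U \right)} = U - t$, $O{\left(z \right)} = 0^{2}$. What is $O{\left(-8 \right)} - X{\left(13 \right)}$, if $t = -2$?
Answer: $-15$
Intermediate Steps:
$O{\left(z \right)} = 0$
$X{\left(U \right)} = 2 + U$ ($X{\left(U \right)} = U - -2 = U + 2 = 2 + U$)
$O{\left(-8 \right)} - X{\left(13 \right)} = 0 - \left(2 + 13\right) = 0 - 15 = -15$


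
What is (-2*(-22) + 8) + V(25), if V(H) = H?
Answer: 77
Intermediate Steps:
(-2*(-22) + 8) + V(25) = (-2*(-22) + 8) + 25 = (44 + 8) + 25 = 52 + 25 = 77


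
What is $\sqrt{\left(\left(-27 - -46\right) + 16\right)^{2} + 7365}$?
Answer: $\sqrt{8590} \approx 92.682$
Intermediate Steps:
$\sqrt{\left(\left(-27 - -46\right) + 16\right)^{2} + 7365} = \sqrt{\left(\left(-27 + 46\right) + 16\right)^{2} + 7365} = \sqrt{\left(19 + 16\right)^{2} + 7365} = \sqrt{35^{2} + 7365} = \sqrt{1225 + 7365} = \sqrt{8590}$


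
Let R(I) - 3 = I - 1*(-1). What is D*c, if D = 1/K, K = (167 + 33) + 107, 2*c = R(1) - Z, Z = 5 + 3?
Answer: -3/614 ≈ -0.0048860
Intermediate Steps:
R(I) = 4 + I (R(I) = 3 + (I - 1*(-1)) = 3 + (I + 1) = 3 + (1 + I) = 4 + I)
Z = 8
c = -3/2 (c = ((4 + 1) - 1*8)/2 = (5 - 8)/2 = (½)*(-3) = -3/2 ≈ -1.5000)
K = 307 (K = 200 + 107 = 307)
D = 1/307 ≈ 0.0032573
D*c = (1/307)*(-3/2) = -3/614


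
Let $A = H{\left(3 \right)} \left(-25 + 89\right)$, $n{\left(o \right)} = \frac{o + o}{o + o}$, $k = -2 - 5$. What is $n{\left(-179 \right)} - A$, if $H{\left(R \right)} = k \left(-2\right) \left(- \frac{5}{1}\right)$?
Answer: $4481$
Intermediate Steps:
$k = -7$ ($k = -2 - 5 = -7$)
$n{\left(o \right)} = 1$ ($n{\left(o \right)} = \frac{2 o}{2 o} = 2 o \frac{1}{2 o} = 1$)
$H{\left(R \right)} = -70$ ($H{\left(R \right)} = \left(-7\right) \left(-2\right) \left(- \frac{5}{1}\right) = 14 \left(\left(-5\right) 1\right) = 14 \left(-5\right) = -70$)
$A = -4480$ ($A = - 70 \left(-25 + 89\right) = \left(-70\right) 64 = -4480$)
$n{\left(-179 \right)} - A = 1 - -4480 = 1 + 4480 = 4481$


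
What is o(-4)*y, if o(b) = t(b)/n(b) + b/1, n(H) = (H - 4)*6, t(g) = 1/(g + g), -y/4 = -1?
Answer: -1535/96 ≈ -15.990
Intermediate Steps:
y = 4 (y = -4*(-1) = 4)
t(g) = 1/(2*g)
n(H) = -24 + 6*H (n(H) = (-4 + H)*6 = -24 + 6*H)
o(b) = b + 1/(2*b*(-24 + 6*b)) (o(b) = (1/(2*b))/(-24 + 6*b) + b/1 = 1/(2*b*(-24 + 6*b)) + b*1 = 1/(2*b*(-24 + 6*b)) + b = b + 1/(2*b*(-24 + 6*b)))
o(-4)*y = ((1/12)*(1 + 12*(-4)²*(-4 - 4))/(-4*(-4 - 4)))*4 = ((1/12)*(-¼)*(1 + 12*16*(-8))/(-8))*4 = ((1/12)*(-¼)*(-⅛)*(1 - 1536))*4 = ((1/12)*(-¼)*(-⅛)*(-1535))*4 = -1535/384*4 = -1535/96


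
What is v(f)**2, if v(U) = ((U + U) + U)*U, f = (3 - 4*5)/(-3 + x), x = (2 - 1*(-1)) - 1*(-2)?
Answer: 751689/16 ≈ 46981.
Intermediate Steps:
x = 5 (x = (2 + 1) + 2 = 3 + 2 = 5)
f = -17/2 (f = (3 - 4*5)/(-3 + 5) = (3 - 20)/2 = -17*1/2 = -17/2 ≈ -8.5000)
v(U) = 3*U**2 (v(U) = (2*U + U)*U = (3*U)*U = 3*U**2)
v(f)**2 = (3*(-17/2)**2)**2 = (3*(289/4))**2 = (867/4)**2 = 751689/16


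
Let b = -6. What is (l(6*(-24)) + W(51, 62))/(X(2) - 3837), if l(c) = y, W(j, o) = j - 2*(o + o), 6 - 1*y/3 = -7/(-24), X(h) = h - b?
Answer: 1439/30632 ≈ 0.046977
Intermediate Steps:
X(h) = 6 + h (X(h) = h - 1*(-6) = h + 6 = 6 + h)
y = 137/8 (y = 18 - (-21)/(-24) = 18 - (-21)*(-1)/24 = 18 - 3*7/24 = 18 - 7/8 = 137/8 ≈ 17.125)
W(j, o) = j - 4*o
l(c) = 137/8
(l(6*(-24)) + W(51, 62))/(X(2) - 3837) = (137/8 + (51 - 4*62))/((6 + 2) - 3837) = (137/8 + (51 - 248))/(8 - 3837) = (137/8 - 197)/(-3829) = -1439/8*(-1/3829) = 1439/30632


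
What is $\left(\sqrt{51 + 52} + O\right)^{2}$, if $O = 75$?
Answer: $\left(75 + \sqrt{103}\right)^{2} \approx 7250.3$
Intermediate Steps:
$\left(\sqrt{51 + 52} + O\right)^{2} = \left(\sqrt{51 + 52} + 75\right)^{2} = \left(\sqrt{103} + 75\right)^{2} = \left(75 + \sqrt{103}\right)^{2}$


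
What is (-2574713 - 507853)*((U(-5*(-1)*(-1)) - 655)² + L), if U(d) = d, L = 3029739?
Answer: -10682136179874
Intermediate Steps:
(-2574713 - 507853)*((U(-5*(-1)*(-1)) - 655)² + L) = (-2574713 - 507853)*((-5*(-1)*(-1) - 655)² + 3029739) = -3082566*((5*(-1) - 655)² + 3029739) = -3082566*((-5 - 655)² + 3029739) = -3082566*((-660)² + 3029739) = -3082566*(435600 + 3029739) = -3082566*3465339 = -10682136179874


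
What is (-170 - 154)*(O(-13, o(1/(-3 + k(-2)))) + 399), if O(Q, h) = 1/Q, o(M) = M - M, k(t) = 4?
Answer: -1680264/13 ≈ -1.2925e+5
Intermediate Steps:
o(M) = 0
(-170 - 154)*(O(-13, o(1/(-3 + k(-2)))) + 399) = (-170 - 154)*(1/(-13) + 399) = -324*(-1/13 + 399) = -324*5186/13 = -1680264/13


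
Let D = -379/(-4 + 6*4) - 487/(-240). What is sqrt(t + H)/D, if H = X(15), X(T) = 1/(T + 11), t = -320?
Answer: -120*I*sqrt(216294)/52793 ≈ -1.0571*I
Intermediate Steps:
X(T) = 1/(11 + T)
H = 1/26 (H = 1/(11 + 15) = 1/26 ≈ 0.038462)
D = -4061/240 (D = -379/(-4 + 24) - 487*(-1/240) = -379/20 + 487/240 = -4061/240 ≈ -16.921)
sqrt(t + H)/D = sqrt(-320 + 1/26)/(-4061/240) = sqrt(-8319/26)*(-240/4061) = (I*sqrt(216294)/26)*(-240/4061) = -120*I*sqrt(216294)/52793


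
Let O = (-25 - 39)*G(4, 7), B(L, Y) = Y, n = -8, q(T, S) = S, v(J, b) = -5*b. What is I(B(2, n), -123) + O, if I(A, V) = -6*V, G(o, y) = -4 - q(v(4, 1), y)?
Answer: 1442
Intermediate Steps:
G(o, y) = -4 - y
O = 704 (O = (-25 - 39)*(-4 - 1*7) = -64*(-4 - 7) = -64*(-11) = 704)
I(B(2, n), -123) + O = -6*(-123) + 704 = 738 + 704 = 1442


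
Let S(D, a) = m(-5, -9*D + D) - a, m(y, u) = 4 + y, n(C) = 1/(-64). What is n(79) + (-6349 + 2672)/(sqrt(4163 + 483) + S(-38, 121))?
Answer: 14349889/327616 + 3677*sqrt(4646)/10238 ≈ 68.281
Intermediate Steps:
n(C) = -1/64
S(D, a) = -1 - a (S(D, a) = (4 - 5) - a = -1 - a)
n(79) + (-6349 + 2672)/(sqrt(4163 + 483) + S(-38, 121)) = -1/64 + (-6349 + 2672)/(sqrt(4163 + 483) + (-1 - 1*121)) = -1/64 - 3677/(sqrt(4646) + (-1 - 121)) = -1/64 - 3677/(sqrt(4646) - 122) = -1/64 - 3677/(-122 + sqrt(4646))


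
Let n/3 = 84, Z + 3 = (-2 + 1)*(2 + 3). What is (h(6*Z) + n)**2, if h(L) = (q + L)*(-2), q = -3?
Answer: 125316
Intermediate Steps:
Z = -8 (Z = -3 + (-2 + 1)*(2 + 3) = -3 - 1*5 = -3 - 5 = -8)
n = 252 (n = 3*84 = 252)
h(L) = 6 - 2*L (h(L) = (-3 + L)*(-2) = 6 - 2*L)
(h(6*Z) + n)**2 = ((6 - 12*(-8)) + 252)**2 = ((6 - 2*(-48)) + 252)**2 = ((6 + 96) + 252)**2 = (102 + 252)**2 = 354**2 = 125316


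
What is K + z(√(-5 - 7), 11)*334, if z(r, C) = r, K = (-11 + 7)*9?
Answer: -36 + 668*I*√3 ≈ -36.0 + 1157.0*I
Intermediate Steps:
K = -36 (K = -4*9 = -36)
K + z(√(-5 - 7), 11)*334 = -36 + √(-5 - 7)*334 = -36 + √(-12)*334 = -36 + (2*I*√3)*334 = -36 + 668*I*√3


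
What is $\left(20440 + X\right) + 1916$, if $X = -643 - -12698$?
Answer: $34411$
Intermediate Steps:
$X = 12055$ ($X = -643 + 12698 = 12055$)
$\left(20440 + X\right) + 1916 = \left(20440 + 12055\right) + 1916 = 32495 + 1916 = 34411$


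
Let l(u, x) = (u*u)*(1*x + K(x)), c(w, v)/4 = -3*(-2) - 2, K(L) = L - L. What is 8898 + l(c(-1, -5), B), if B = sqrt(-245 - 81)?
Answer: 8898 + 256*I*sqrt(326) ≈ 8898.0 + 4622.2*I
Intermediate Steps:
K(L) = 0
c(w, v) = 16 (c(w, v) = 4*(-3*(-2) - 2) = 4*(6 - 2) = 4*4 = 16)
B = I*sqrt(326) (B = sqrt(-326) = I*sqrt(326) ≈ 18.055*I)
l(u, x) = x*u**2 (l(u, x) = (u*u)*(1*x + 0) = u**2*(x + 0) = u**2*x = x*u**2)
8898 + l(c(-1, -5), B) = 8898 + (I*sqrt(326))*16**2 = 8898 + (I*sqrt(326))*256 = 8898 + 256*I*sqrt(326)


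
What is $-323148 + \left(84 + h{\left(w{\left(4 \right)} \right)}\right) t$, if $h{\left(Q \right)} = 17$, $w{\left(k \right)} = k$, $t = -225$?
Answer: $-345873$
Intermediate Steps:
$-323148 + \left(84 + h{\left(w{\left(4 \right)} \right)}\right) t = -323148 + \left(84 + 17\right) \left(-225\right) = -323148 + 101 \left(-225\right) = -323148 - 22725 = -345873$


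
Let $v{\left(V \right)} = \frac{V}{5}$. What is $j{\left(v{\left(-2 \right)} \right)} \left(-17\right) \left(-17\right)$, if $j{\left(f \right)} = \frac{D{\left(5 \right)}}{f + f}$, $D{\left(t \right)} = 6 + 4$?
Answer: $- \frac{7225}{2} \approx -3612.5$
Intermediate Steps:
$v{\left(V \right)} = \frac{V}{5}$ ($v{\left(V \right)} = V \frac{1}{5} = \frac{V}{5}$)
$D{\left(t \right)} = 10$
$j{\left(f \right)} = \frac{5}{f}$ ($j{\left(f \right)} = \frac{10}{f + f} = \frac{10}{2 f} = 10 \frac{1}{2 f} = \frac{5}{f}$)
$j{\left(v{\left(-2 \right)} \right)} \left(-17\right) \left(-17\right) = \frac{5}{\frac{1}{5} \left(-2\right)} \left(-17\right) \left(-17\right) = \frac{5}{- \frac{2}{5}} \left(-17\right) \left(-17\right) = 5 \left(- \frac{5}{2}\right) \left(-17\right) \left(-17\right) = \left(- \frac{25}{2}\right) \left(-17\right) \left(-17\right) = \frac{425}{2} \left(-17\right) = - \frac{7225}{2}$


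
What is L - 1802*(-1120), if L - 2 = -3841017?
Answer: -1822775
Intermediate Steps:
L = -3841015 (L = 2 - 3841017 = -3841015)
L - 1802*(-1120) = -3841015 - 1802*(-1120) = -3841015 + 2018240 = -1822775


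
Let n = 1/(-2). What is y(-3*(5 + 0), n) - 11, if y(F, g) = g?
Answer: -23/2 ≈ -11.500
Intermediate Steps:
n = -½ (n = 1*(-½) = -½ ≈ -0.50000)
y(-3*(5 + 0), n) - 11 = -½ - 11 = -23/2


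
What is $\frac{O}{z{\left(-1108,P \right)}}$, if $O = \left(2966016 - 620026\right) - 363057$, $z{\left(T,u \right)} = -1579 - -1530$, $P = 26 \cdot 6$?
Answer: $- \frac{1982933}{49} \approx -40468.0$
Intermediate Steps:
$P = 156$
$z{\left(T,u \right)} = -49$ ($z{\left(T,u \right)} = -1579 + 1530 = -49$)
$O = 1982933$ ($O = 2345990 - 363057 = 1982933$)
$\frac{O}{z{\left(-1108,P \right)}} = \frac{1982933}{-49} = 1982933 \left(- \frac{1}{49}\right) = - \frac{1982933}{49}$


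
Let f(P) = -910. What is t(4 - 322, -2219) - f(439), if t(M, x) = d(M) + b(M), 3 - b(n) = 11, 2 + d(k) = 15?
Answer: 915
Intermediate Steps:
d(k) = 13 (d(k) = -2 + 15 = 13)
b(n) = -8 (b(n) = 3 - 1*11 = 3 - 11 = -8)
t(M, x) = 5 (t(M, x) = 13 - 8 = 5)
t(4 - 322, -2219) - f(439) = 5 - 1*(-910) = 5 + 910 = 915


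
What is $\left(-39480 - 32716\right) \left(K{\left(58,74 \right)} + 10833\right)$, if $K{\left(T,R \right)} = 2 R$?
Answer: $-792784276$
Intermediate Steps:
$\left(-39480 - 32716\right) \left(K{\left(58,74 \right)} + 10833\right) = \left(-39480 - 32716\right) \left(2 \cdot 74 + 10833\right) = - 72196 \left(148 + 10833\right) = \left(-72196\right) 10981 = -792784276$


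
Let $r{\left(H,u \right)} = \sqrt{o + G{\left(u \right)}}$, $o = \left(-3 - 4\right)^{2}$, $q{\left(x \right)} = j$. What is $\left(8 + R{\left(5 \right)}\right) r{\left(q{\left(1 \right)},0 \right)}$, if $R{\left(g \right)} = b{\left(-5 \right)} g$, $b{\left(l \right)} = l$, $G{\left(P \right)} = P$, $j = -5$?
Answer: $-119$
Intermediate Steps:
$q{\left(x \right)} = -5$
$o = 49$ ($o = \left(-7\right)^{2} = 49$)
$r{\left(H,u \right)} = \sqrt{49 + u}$
$R{\left(g \right)} = - 5 g$
$\left(8 + R{\left(5 \right)}\right) r{\left(q{\left(1 \right)},0 \right)} = \left(8 - 25\right) \sqrt{49 + 0} = \left(8 - 25\right) \sqrt{49} = \left(-17\right) 7 = -119$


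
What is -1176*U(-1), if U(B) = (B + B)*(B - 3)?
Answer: -9408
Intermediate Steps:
U(B) = 2*B*(-3 + B) (U(B) = (2*B)*(-3 + B) = 2*B*(-3 + B))
-1176*U(-1) = -2352*(-1)*(-3 - 1) = -2352*(-1)*(-4) = -1176*8 = -9408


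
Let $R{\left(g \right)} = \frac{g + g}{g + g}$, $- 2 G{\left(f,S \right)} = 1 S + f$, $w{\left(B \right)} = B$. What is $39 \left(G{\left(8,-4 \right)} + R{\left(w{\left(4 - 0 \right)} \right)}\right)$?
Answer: $-39$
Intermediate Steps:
$G{\left(f,S \right)} = - \frac{S}{2} - \frac{f}{2}$ ($G{\left(f,S \right)} = - \frac{1 S + f}{2} = - \frac{S + f}{2} = - \frac{S}{2} - \frac{f}{2}$)
$R{\left(g \right)} = 1$ ($R{\left(g \right)} = \frac{2 g}{2 g} = 2 g \frac{1}{2 g} = 1$)
$39 \left(G{\left(8,-4 \right)} + R{\left(w{\left(4 - 0 \right)} \right)}\right) = 39 \left(\left(\left(- \frac{1}{2}\right) \left(-4\right) - 4\right) + 1\right) = 39 \left(\left(2 - 4\right) + 1\right) = 39 \left(-2 + 1\right) = 39 \left(-1\right) = -39$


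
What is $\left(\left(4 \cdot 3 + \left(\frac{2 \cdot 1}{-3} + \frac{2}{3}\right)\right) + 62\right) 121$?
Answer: $8954$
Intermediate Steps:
$\left(\left(4 \cdot 3 + \left(\frac{2 \cdot 1}{-3} + \frac{2}{3}\right)\right) + 62\right) 121 = \left(\left(12 + \left(2 \left(- \frac{1}{3}\right) + 2 \cdot \frac{1}{3}\right)\right) + 62\right) 121 = \left(\left(12 + \left(- \frac{2}{3} + \frac{2}{3}\right)\right) + 62\right) 121 = \left(\left(12 + 0\right) + 62\right) 121 = \left(12 + 62\right) 121 = 74 \cdot 121 = 8954$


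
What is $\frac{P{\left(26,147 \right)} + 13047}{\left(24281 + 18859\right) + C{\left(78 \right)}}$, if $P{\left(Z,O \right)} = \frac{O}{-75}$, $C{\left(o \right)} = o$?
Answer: $\frac{163063}{540225} \approx 0.30184$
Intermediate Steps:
$P{\left(Z,O \right)} = - \frac{O}{75}$ ($P{\left(Z,O \right)} = O \left(- \frac{1}{75}\right) = - \frac{O}{75}$)
$\frac{P{\left(26,147 \right)} + 13047}{\left(24281 + 18859\right) + C{\left(78 \right)}} = \frac{\left(- \frac{1}{75}\right) 147 + 13047}{\left(24281 + 18859\right) + 78} = \frac{- \frac{49}{25} + 13047}{43140 + 78} = \frac{326126}{25 \cdot 43218} = \frac{326126}{25} \cdot \frac{1}{43218} = \frac{163063}{540225}$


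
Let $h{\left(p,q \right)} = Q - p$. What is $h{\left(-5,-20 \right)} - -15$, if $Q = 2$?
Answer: $22$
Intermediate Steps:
$h{\left(p,q \right)} = 2 - p$
$h{\left(-5,-20 \right)} - -15 = \left(2 - -5\right) - -15 = \left(2 + 5\right) + 15 = 7 + 15 = 22$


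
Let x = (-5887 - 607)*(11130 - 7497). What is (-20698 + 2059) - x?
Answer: 23574063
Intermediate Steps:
x = -23592702 (x = -6494*3633 = -23592702)
(-20698 + 2059) - x = (-20698 + 2059) - 1*(-23592702) = -18639 + 23592702 = 23574063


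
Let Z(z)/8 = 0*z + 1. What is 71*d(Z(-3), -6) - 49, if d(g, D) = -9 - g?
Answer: -1256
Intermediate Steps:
Z(z) = 8 (Z(z) = 8*(0*z + 1) = 8*(0 + 1) = 8*1 = 8)
71*d(Z(-3), -6) - 49 = 71*(-9 - 1*8) - 49 = 71*(-9 - 8) - 49 = 71*(-17) - 49 = -1207 - 49 = -1256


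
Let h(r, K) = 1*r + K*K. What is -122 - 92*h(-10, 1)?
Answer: 706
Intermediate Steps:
h(r, K) = r + K²
-122 - 92*h(-10, 1) = -122 - 92*(-10 + 1²) = -122 - 92*(-10 + 1) = -122 - 92*(-9) = -122 + 828 = 706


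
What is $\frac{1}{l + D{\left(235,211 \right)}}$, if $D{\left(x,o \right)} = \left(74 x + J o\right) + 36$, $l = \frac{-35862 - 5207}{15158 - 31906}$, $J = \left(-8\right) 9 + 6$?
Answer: $\frac{16748}{58659069} \approx 0.00028551$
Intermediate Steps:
$J = -66$ ($J = -72 + 6 = -66$)
$l = \frac{41069}{16748}$ ($l = - \frac{41069}{-16748} = \left(-41069\right) \left(- \frac{1}{16748}\right) = \frac{41069}{16748} \approx 2.4522$)
$D{\left(x,o \right)} = 36 - 66 o + 74 x$ ($D{\left(x,o \right)} = \left(74 x - 66 o\right) + 36 = \left(- 66 o + 74 x\right) + 36 = 36 - 66 o + 74 x$)
$\frac{1}{l + D{\left(235,211 \right)}} = \frac{1}{\frac{41069}{16748} + \left(36 - 13926 + 74 \cdot 235\right)} = \frac{1}{\frac{41069}{16748} + \left(36 - 13926 + 17390\right)} = \frac{1}{\frac{41069}{16748} + 3500} = \frac{1}{\frac{58659069}{16748}} = \frac{16748}{58659069}$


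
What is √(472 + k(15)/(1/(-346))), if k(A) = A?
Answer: I*√4718 ≈ 68.688*I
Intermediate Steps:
√(472 + k(15)/(1/(-346))) = √(472 + 15/(1/(-346))) = √(472 + 15/(-1/346)) = √(472 + 15*(-346)) = √(472 - 5190) = √(-4718) = I*√4718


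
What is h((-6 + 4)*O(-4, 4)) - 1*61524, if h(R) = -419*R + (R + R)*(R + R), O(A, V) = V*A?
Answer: -70836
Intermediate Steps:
O(A, V) = A*V
h(R) = -419*R + 4*R² (h(R) = -419*R + (2*R)*(2*R) = -419*R + 4*R²)
h((-6 + 4)*O(-4, 4)) - 1*61524 = ((-6 + 4)*(-4*4))*(-419 + 4*((-6 + 4)*(-4*4))) - 1*61524 = (-2*(-16))*(-419 + 4*(-2*(-16))) - 61524 = 32*(-419 + 4*32) - 61524 = 32*(-419 + 128) - 61524 = 32*(-291) - 61524 = -9312 - 61524 = -70836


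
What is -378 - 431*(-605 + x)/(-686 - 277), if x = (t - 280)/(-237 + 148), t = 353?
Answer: -55635904/85707 ≈ -649.14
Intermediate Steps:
x = -73/89 (x = (353 - 280)/(-237 + 148) = 73/(-89) = 73*(-1/89) = -73/89 ≈ -0.82022)
-378 - 431*(-605 + x)/(-686 - 277) = -378 - 431*(-605 - 73/89)/(-686 - 277) = -378 - (-23238658)/(89*(-963)) = -378 - (-23238658)*(-1)/(89*963) = -378 - 431*53918/85707 = -378 - 23238658/85707 = -55635904/85707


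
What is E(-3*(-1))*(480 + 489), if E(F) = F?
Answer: 2907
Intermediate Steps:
E(-3*(-1))*(480 + 489) = (-3*(-1))*(480 + 489) = 3*969 = 2907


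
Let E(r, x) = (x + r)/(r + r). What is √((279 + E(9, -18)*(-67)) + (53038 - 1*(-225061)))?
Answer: √1113646/2 ≈ 527.65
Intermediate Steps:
E(r, x) = (r + x)/(2*r) (E(r, x) = (r + x)/((2*r)) = (r + x)*(1/(2*r)) = (r + x)/(2*r))
√((279 + E(9, -18)*(-67)) + (53038 - 1*(-225061))) = √((279 + ((½)*(9 - 18)/9)*(-67)) + (53038 - 1*(-225061))) = √((279 + ((½)*(⅑)*(-9))*(-67)) + (53038 + 225061)) = √((279 - ½*(-67)) + 278099) = √((279 + 67/2) + 278099) = √(625/2 + 278099) = √(556823/2) = √1113646/2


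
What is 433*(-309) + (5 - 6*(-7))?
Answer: -133750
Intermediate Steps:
433*(-309) + (5 - 6*(-7)) = -133797 + (5 + 42) = -133797 + 47 = -133750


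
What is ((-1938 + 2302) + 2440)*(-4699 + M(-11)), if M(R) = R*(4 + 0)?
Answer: -13299372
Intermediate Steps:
M(R) = 4*R (M(R) = R*4 = 4*R)
((-1938 + 2302) + 2440)*(-4699 + M(-11)) = ((-1938 + 2302) + 2440)*(-4699 + 4*(-11)) = (364 + 2440)*(-4699 - 44) = 2804*(-4743) = -13299372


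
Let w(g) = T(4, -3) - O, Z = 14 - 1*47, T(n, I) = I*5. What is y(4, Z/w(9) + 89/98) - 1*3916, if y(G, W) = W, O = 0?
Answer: -1917317/490 ≈ -3912.9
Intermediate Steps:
T(n, I) = 5*I
Z = -33 (Z = 14 - 47 = -33)
w(g) = -15 (w(g) = 5*(-3) - 1*0 = -15 + 0 = -15)
y(4, Z/w(9) + 89/98) - 1*3916 = (-33/(-15) + 89/98) - 1*3916 = (-33*(-1/15) + 89*(1/98)) - 3916 = (11/5 + 89/98) - 3916 = 1523/490 - 3916 = -1917317/490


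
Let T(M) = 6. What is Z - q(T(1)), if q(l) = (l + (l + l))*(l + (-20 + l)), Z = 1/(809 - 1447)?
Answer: 91871/638 ≈ 144.00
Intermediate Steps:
Z = -1/638 (Z = 1/(-638) = -1/638 ≈ -0.0015674)
q(l) = 3*l*(-20 + 2*l) (q(l) = (l + 2*l)*(-20 + 2*l) = (3*l)*(-20 + 2*l) = 3*l*(-20 + 2*l))
Z - q(T(1)) = -1/638 - 6*6*(-10 + 6) = -1/638 - 6*6*(-4) = -1/638 - 1*(-144) = -1/638 + 144 = 91871/638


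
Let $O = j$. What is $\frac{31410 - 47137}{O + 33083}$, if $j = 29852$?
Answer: $- \frac{15727}{62935} \approx -0.24989$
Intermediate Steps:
$O = 29852$
$\frac{31410 - 47137}{O + 33083} = \frac{31410 - 47137}{29852 + 33083} = \frac{31410 - 47137}{62935} = \left(31410 - 47137\right) \frac{1}{62935} = \left(-15727\right) \frac{1}{62935} = - \frac{15727}{62935}$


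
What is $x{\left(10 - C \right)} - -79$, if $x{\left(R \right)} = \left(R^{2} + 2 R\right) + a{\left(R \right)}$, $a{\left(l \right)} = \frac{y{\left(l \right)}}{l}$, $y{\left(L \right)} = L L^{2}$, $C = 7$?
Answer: $103$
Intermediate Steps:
$y{\left(L \right)} = L^{3}$
$a{\left(l \right)} = l^{2}$ ($a{\left(l \right)} = \frac{l^{3}}{l} = l^{2}$)
$x{\left(R \right)} = 2 R + 2 R^{2}$ ($x{\left(R \right)} = \left(R^{2} + 2 R\right) + R^{2} = 2 R + 2 R^{2}$)
$x{\left(10 - C \right)} - -79 = 2 \left(10 - 7\right) \left(1 + \left(10 - 7\right)\right) - -79 = 2 \left(10 - 7\right) \left(1 + \left(10 - 7\right)\right) + 79 = 2 \cdot 3 \left(1 + 3\right) + 79 = 2 \cdot 3 \cdot 4 + 79 = 24 + 79 = 103$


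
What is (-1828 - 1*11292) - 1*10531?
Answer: -23651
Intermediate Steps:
(-1828 - 1*11292) - 1*10531 = (-1828 - 11292) - 10531 = -13120 - 10531 = -23651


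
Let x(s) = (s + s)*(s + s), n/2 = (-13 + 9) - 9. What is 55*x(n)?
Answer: 148720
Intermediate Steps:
n = -26 (n = 2*((-13 + 9) - 9) = 2*(-4 - 9) = 2*(-13) = -26)
x(s) = 4*s² (x(s) = (2*s)*(2*s) = 4*s²)
55*x(n) = 55*(4*(-26)²) = 55*(4*676) = 55*2704 = 148720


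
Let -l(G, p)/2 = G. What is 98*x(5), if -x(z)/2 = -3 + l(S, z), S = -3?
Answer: -588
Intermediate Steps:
l(G, p) = -2*G
x(z) = -6 (x(z) = -2*(-3 - 2*(-3)) = -2*(-3 + 6) = -2*3 = -6)
98*x(5) = 98*(-6) = -588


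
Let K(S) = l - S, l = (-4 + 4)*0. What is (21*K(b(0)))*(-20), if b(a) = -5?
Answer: -2100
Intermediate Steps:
l = 0 (l = 0*0 = 0)
K(S) = -S (K(S) = 0 - S = -S)
(21*K(b(0)))*(-20) = (21*(-1*(-5)))*(-20) = (21*5)*(-20) = 105*(-20) = -2100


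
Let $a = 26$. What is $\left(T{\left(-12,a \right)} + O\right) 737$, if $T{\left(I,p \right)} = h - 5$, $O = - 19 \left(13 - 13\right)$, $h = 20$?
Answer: $11055$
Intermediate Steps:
$O = 0$ ($O = \left(-19\right) 0 = 0$)
$T{\left(I,p \right)} = 15$ ($T{\left(I,p \right)} = 20 - 5 = 15$)
$\left(T{\left(-12,a \right)} + O\right) 737 = \left(15 + 0\right) 737 = 15 \cdot 737 = 11055$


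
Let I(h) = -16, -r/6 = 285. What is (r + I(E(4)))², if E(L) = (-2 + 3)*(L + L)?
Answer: 2979076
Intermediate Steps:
r = -1710 (r = -6*285 = -1710)
E(L) = 2*L (E(L) = 1*(2*L) = 2*L)
(r + I(E(4)))² = (-1710 - 16)² = (-1726)² = 2979076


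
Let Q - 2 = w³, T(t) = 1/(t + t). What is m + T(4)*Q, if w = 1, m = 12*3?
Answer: 291/8 ≈ 36.375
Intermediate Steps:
m = 36
T(t) = 1/(2*t)
Q = 3 (Q = 2 + 1³ = 2 + 1 = 3)
m + T(4)*Q = 36 + ((½)/4)*3 = 36 + ((½)*(¼))*3 = 36 + (⅛)*3 = 36 + 3/8 = 291/8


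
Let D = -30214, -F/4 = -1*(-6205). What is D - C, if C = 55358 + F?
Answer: -60752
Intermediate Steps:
F = -24820 (F = -(-4)*(-6205) = -4*6205 = -24820)
C = 30538 (C = 55358 - 24820 = 30538)
D - C = -30214 - 1*30538 = -30214 - 30538 = -60752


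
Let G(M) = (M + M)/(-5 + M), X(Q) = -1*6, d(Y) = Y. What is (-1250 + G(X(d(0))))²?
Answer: 188732644/121 ≈ 1.5598e+6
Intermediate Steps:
X(Q) = -6
G(M) = 2*M/(-5 + M) (G(M) = (2*M)/(-5 + M) = 2*M/(-5 + M))
(-1250 + G(X(d(0))))² = (-1250 + 2*(-6)/(-5 - 6))² = (-1250 + 2*(-6)/(-11))² = (-1250 + 2*(-6)*(-1/11))² = (-1250 + 12/11)² = (-13738/11)² = 188732644/121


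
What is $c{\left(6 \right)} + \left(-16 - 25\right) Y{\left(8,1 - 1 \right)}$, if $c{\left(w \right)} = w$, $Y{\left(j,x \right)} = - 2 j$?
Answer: $662$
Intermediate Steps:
$c{\left(6 \right)} + \left(-16 - 25\right) Y{\left(8,1 - 1 \right)} = 6 + \left(-16 - 25\right) \left(\left(-2\right) 8\right) = 6 - -656 = 6 + 656 = 662$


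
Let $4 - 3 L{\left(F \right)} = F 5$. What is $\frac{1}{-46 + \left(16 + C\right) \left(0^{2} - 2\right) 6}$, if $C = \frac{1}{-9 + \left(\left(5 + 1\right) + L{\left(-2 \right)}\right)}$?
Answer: $- \frac{5}{1226} \approx -0.0040783$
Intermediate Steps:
$L{\left(F \right)} = \frac{4}{3} - \frac{5 F}{3}$ ($L{\left(F \right)} = \frac{4}{3} - \frac{F 5}{3} = \frac{4}{3} - \frac{5 F}{3}$)
$C = \frac{3}{5}$ ($C = \frac{1}{-9 + \left(\left(5 + 1\right) + \left(\frac{4}{3} - - \frac{10}{3}\right)\right)} = \frac{1}{-9 + \left(6 + \left(\frac{4}{3} + \frac{10}{3}\right)\right)} = \frac{1}{-9 + \left(6 + \frac{14}{3}\right)} = \frac{1}{-9 + \frac{32}{3}} = \frac{1}{\frac{5}{3}} = \frac{3}{5} \approx 0.6$)
$\frac{1}{-46 + \left(16 + C\right) \left(0^{2} - 2\right) 6} = \frac{1}{-46 + \left(16 + \frac{3}{5}\right) \left(0^{2} - 2\right) 6} = \frac{1}{-46 + \frac{83 \left(0 - 2\right)}{5} \cdot 6} = \frac{1}{-46 + \frac{83}{5} \left(-2\right) 6} = \frac{1}{-46 - \frac{996}{5}} = \frac{1}{- \frac{1226}{5}} = - \frac{5}{1226}$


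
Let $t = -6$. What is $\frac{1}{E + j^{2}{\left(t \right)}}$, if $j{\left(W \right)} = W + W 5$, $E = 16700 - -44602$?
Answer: $\frac{1}{62598} \approx 1.5975 \cdot 10^{-5}$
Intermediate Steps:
$E = 61302$ ($E = 16700 + 44602 = 61302$)
$j{\left(W \right)} = 6 W$ ($j{\left(W \right)} = W + 5 W = 6 W$)
$\frac{1}{E + j^{2}{\left(t \right)}} = \frac{1}{61302 + \left(6 \left(-6\right)\right)^{2}} = \frac{1}{61302 + \left(-36\right)^{2}} = \frac{1}{61302 + 1296} = \frac{1}{62598}$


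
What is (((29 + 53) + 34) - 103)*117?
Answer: 1521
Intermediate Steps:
(((29 + 53) + 34) - 103)*117 = ((82 + 34) - 103)*117 = (116 - 103)*117 = 13*117 = 1521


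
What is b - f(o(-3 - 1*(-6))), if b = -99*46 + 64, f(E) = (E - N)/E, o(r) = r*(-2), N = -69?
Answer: -8959/2 ≈ -4479.5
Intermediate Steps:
o(r) = -2*r
f(E) = (69 + E)/E (f(E) = (E - 1*(-69))/E = (E + 69)/E = (69 + E)/E)
b = -4490 (b = -4554 + 64 = -4490)
b - f(o(-3 - 1*(-6))) = -4490 - (69 - 2*(-3 - 1*(-6)))/((-2*(-3 - 1*(-6)))) = -4490 - (69 - 2*(-3 + 6))/((-2*(-3 + 6))) = -4490 - (69 - 2*3)/((-2*3)) = -4490 - (69 - 6)/(-6) = -4490 - (-1)*63/6 = -4490 - 1*(-21/2) = -4490 + 21/2 = -8959/2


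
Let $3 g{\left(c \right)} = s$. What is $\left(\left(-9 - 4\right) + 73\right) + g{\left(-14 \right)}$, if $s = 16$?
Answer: $\frac{196}{3} \approx 65.333$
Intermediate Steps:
$g{\left(c \right)} = \frac{16}{3}$ ($g{\left(c \right)} = \frac{1}{3} \cdot 16 = \frac{16}{3}$)
$\left(\left(-9 - 4\right) + 73\right) + g{\left(-14 \right)} = \left(\left(-9 - 4\right) + 73\right) + \frac{16}{3} = \left(-13 + 73\right) + \frac{16}{3} = 60 + \frac{16}{3} = \frac{196}{3}$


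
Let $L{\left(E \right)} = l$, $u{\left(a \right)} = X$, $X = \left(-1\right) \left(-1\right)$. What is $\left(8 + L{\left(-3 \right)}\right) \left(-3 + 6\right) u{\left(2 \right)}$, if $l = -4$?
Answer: $12$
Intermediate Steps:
$X = 1$
$u{\left(a \right)} = 1$
$L{\left(E \right)} = -4$
$\left(8 + L{\left(-3 \right)}\right) \left(-3 + 6\right) u{\left(2 \right)} = \left(8 - 4\right) \left(-3 + 6\right) 1 = 4 \cdot 3 \cdot 1 = 4 \cdot 3 = 12$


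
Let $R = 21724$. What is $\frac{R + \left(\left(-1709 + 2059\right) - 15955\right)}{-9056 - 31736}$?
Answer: $- \frac{6119}{40792} \approx -0.15$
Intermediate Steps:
$\frac{R + \left(\left(-1709 + 2059\right) - 15955\right)}{-9056 - 31736} = \frac{21724 + \left(\left(-1709 + 2059\right) - 15955\right)}{-9056 - 31736} = \frac{21724 + \left(350 - 15955\right)}{-40792} = \left(21724 - 15605\right) \left(- \frac{1}{40792}\right) = 6119 \left(- \frac{1}{40792}\right) = - \frac{6119}{40792}$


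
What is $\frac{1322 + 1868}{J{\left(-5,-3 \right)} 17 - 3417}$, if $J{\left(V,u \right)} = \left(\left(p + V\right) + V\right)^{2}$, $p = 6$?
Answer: $- \frac{638}{629} \approx -1.0143$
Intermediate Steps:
$J{\left(V,u \right)} = \left(6 + 2 V\right)^{2}$ ($J{\left(V,u \right)} = \left(\left(6 + V\right) + V\right)^{2} = \left(6 + 2 V\right)^{2}$)
$\frac{1322 + 1868}{J{\left(-5,-3 \right)} 17 - 3417} = \frac{1322 + 1868}{4 \left(3 - 5\right)^{2} \cdot 17 - 3417} = \frac{3190}{4 \left(-2\right)^{2} \cdot 17 - 3417} = \frac{3190}{4 \cdot 4 \cdot 17 - 3417} = \frac{3190}{16 \cdot 17 - 3417} = \frac{3190}{272 - 3417} = \frac{3190}{-3145} = 3190 \left(- \frac{1}{3145}\right) = - \frac{638}{629}$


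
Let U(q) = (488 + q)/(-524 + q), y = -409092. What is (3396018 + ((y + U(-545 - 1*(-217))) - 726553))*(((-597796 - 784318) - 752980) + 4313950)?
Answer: 1049030722056104/213 ≈ 4.9250e+12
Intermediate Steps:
U(q) = (488 + q)/(-524 + q)
(3396018 + ((y + U(-545 - 1*(-217))) - 726553))*(((-597796 - 784318) - 752980) + 4313950) = (3396018 + ((-409092 + (488 + (-545 - 1*(-217)))/(-524 + (-545 - 1*(-217)))) - 726553))*(((-597796 - 784318) - 752980) + 4313950) = (3396018 + ((-409092 + (488 + (-545 + 217))/(-524 + (-545 + 217))) - 726553))*((-1382114 - 752980) + 4313950) = (3396018 + ((-409092 + (488 - 328)/(-524 - 328)) - 726553))*(-2135094 + 4313950) = (3396018 + ((-409092 + 160/(-852)) - 726553))*2178856 = (3396018 + ((-409092 - 1/852*160) - 726553))*2178856 = (3396018 + ((-409092 - 40/213) - 726553))*2178856 = (3396018 + (-87136636/213 - 726553))*2178856 = (3396018 - 241892425/213)*2178856 = (481459409/213)*2178856 = 1049030722056104/213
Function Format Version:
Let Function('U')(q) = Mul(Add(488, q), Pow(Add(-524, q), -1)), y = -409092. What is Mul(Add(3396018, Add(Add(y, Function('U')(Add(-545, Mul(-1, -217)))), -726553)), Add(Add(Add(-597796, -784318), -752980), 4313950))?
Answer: Rational(1049030722056104, 213) ≈ 4.9250e+12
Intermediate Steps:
Function('U')(q) = Mul(Pow(Add(-524, q), -1), Add(488, q))
Mul(Add(3396018, Add(Add(y, Function('U')(Add(-545, Mul(-1, -217)))), -726553)), Add(Add(Add(-597796, -784318), -752980), 4313950)) = Mul(Add(3396018, Add(Add(-409092, Mul(Pow(Add(-524, Add(-545, Mul(-1, -217))), -1), Add(488, Add(-545, Mul(-1, -217))))), -726553)), Add(Add(Add(-597796, -784318), -752980), 4313950)) = Mul(Add(3396018, Add(Add(-409092, Mul(Pow(Add(-524, Add(-545, 217)), -1), Add(488, Add(-545, 217)))), -726553)), Add(Add(-1382114, -752980), 4313950)) = Mul(Add(3396018, Add(Add(-409092, Mul(Pow(Add(-524, -328), -1), Add(488, -328))), -726553)), Add(-2135094, 4313950)) = Mul(Add(3396018, Add(Add(-409092, Mul(Pow(-852, -1), 160)), -726553)), 2178856) = Mul(Add(3396018, Add(Add(-409092, Mul(Rational(-1, 852), 160)), -726553)), 2178856) = Mul(Add(3396018, Add(Add(-409092, Rational(-40, 213)), -726553)), 2178856) = Mul(Add(3396018, Add(Rational(-87136636, 213), -726553)), 2178856) = Mul(Add(3396018, Rational(-241892425, 213)), 2178856) = Mul(Rational(481459409, 213), 2178856) = Rational(1049030722056104, 213)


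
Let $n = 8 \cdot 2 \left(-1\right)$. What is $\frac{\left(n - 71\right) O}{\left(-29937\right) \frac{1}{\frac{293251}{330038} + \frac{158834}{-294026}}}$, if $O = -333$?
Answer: $- \frac{163213743243969}{484179847533626} \approx -0.33709$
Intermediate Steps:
$n = -16$ ($n = 16 \left(-1\right) = -16$)
$\frac{\left(n - 71\right) O}{\left(-29937\right) \frac{1}{\frac{293251}{330038} + \frac{158834}{-294026}}} = \frac{\left(-16 - 71\right) \left(-333\right)}{\left(-29937\right) \frac{1}{\frac{293251}{330038} + \frac{158834}{-294026}}} = \frac{\left(-87\right) \left(-333\right)}{\left(-29937\right) \frac{1}{293251 \cdot \frac{1}{330038} + 158834 \left(- \frac{1}{294026}\right)}} = \frac{28971}{\left(-29937\right) \frac{1}{\frac{293251}{330038} - \frac{79417}{147013}}} = \frac{28971}{\left(-29937\right) \frac{1}{\frac{16901081417}{48519876494}}} = \frac{28971}{\left(-29937\right) \frac{48519876494}{16901081417}} = \frac{28971}{- \frac{1452539542600878}{16901081417}} = 28971 \left(- \frac{16901081417}{1452539542600878}\right) = - \frac{163213743243969}{484179847533626}$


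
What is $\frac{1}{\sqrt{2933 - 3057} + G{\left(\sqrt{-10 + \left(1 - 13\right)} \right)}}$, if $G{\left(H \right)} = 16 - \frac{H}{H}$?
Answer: $\frac{15}{349} - \frac{2 i \sqrt{31}}{349} \approx 0.04298 - 0.031907 i$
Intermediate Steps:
$G{\left(H \right)} = 15$ ($G{\left(H \right)} = 16 - 1 = 15$)
$\frac{1}{\sqrt{2933 - 3057} + G{\left(\sqrt{-10 + \left(1 - 13\right)} \right)}} = \frac{1}{\sqrt{2933 - 3057} + 15} = \frac{1}{\sqrt{-124} + 15} = \frac{1}{2 i \sqrt{31} + 15} = \frac{1}{15 + 2 i \sqrt{31}}$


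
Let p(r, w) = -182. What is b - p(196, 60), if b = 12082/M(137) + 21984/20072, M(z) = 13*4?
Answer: 2084685/5018 ≈ 415.44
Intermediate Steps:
M(z) = 52
b = 1171409/5018 (b = 12082/52 + 21984/20072 = 12082*(1/52) + 21984*(1/20072) = 6041/26 + 2748/2509 = 1171409/5018 ≈ 233.44)
b - p(196, 60) = 1171409/5018 - 1*(-182) = 1171409/5018 + 182 = 2084685/5018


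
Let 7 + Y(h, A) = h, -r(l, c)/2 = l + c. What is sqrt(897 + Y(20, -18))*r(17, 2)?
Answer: -38*sqrt(910) ≈ -1146.3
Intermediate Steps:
r(l, c) = -2*c - 2*l (r(l, c) = -2*(l + c) = -2*(c + l) = -2*c - 2*l)
Y(h, A) = -7 + h
sqrt(897 + Y(20, -18))*r(17, 2) = sqrt(897 + (-7 + 20))*(-2*2 - 2*17) = sqrt(897 + 13)*(-4 - 34) = sqrt(910)*(-38) = -38*sqrt(910)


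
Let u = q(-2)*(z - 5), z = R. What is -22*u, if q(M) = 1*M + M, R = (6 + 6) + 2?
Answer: 792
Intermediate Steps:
R = 14 (R = 12 + 2 = 14)
z = 14
q(M) = 2*M (q(M) = M + M = 2*M)
u = -36 (u = (2*(-2))*(14 - 5) = -4*9 = -36)
-22*u = -22*(-36) = 792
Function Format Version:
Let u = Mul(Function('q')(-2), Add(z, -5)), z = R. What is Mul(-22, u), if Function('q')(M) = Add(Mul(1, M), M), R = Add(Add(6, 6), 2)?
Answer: 792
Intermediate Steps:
R = 14 (R = Add(12, 2) = 14)
z = 14
Function('q')(M) = Mul(2, M) (Function('q')(M) = Add(M, M) = Mul(2, M))
u = -36 (u = Mul(Mul(2, -2), Add(14, -5)) = Mul(-4, 9) = -36)
Mul(-22, u) = Mul(-22, -36) = 792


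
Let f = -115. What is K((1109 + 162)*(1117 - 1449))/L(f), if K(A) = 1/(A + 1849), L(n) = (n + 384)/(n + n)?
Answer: 230/113013087 ≈ 2.0352e-6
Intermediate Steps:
L(n) = (384 + n)/(2*n) (L(n) = (384 + n)/((2*n)) = (384 + n)*(1/(2*n)) = (384 + n)/(2*n))
K(A) = 1/(1849 + A)
K((1109 + 162)*(1117 - 1449))/L(f) = 1/((1849 + (1109 + 162)*(1117 - 1449))*(((½)*(384 - 115)/(-115)))) = 1/((1849 + 1271*(-332))*(((½)*(-1/115)*269))) = 1/((1849 - 421972)*(-269/230)) = -230/269/(-420123) = -1/420123*(-230/269) = 230/113013087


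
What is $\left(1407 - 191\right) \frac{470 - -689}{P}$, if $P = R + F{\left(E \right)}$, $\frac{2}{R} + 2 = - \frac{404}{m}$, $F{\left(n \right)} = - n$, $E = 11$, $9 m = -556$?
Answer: $- \frac{889296064}{6663} \approx -1.3347 \cdot 10^{5}$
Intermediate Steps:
$m = - \frac{556}{9}$ ($m = \frac{1}{9} \left(-556\right) = - \frac{556}{9} \approx -61.778$)
$R = \frac{278}{631}$ ($R = \frac{2}{-2 - \frac{404}{- \frac{556}{9}}} = \frac{2}{-2 - - \frac{909}{139}} = \frac{2}{-2 + \frac{909}{139}} = \frac{2}{\frac{631}{139}} = 2 \cdot \frac{139}{631} = \frac{278}{631} \approx 0.44057$)
$P = - \frac{6663}{631}$ ($P = \frac{278}{631} - 11 = - \frac{6663}{631} \approx -10.559$)
$\left(1407 - 191\right) \frac{470 - -689}{P} = \left(1407 - 191\right) \frac{470 - -689}{- \frac{6663}{631}} = 1216 \left(470 + 689\right) \left(- \frac{631}{6663}\right) = 1216 \cdot 1159 \left(- \frac{631}{6663}\right) = 1216 \left(- \frac{731329}{6663}\right) = - \frac{889296064}{6663}$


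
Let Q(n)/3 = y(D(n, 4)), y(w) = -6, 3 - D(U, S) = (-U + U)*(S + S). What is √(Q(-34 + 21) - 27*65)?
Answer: 3*I*√197 ≈ 42.107*I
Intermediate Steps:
D(U, S) = 3 (D(U, S) = 3 - (-U + U)*(S + S) = 3 - 0*2*S = 3 - 1*0 = 3 + 0 = 3)
Q(n) = -18 (Q(n) = 3*(-6) = -18)
√(Q(-34 + 21) - 27*65) = √(-18 - 27*65) = √(-18 - 1755) = √(-1773) = 3*I*√197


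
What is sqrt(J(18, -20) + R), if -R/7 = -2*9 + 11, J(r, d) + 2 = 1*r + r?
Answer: sqrt(83) ≈ 9.1104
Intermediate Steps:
J(r, d) = -2 + 2*r (J(r, d) = -2 + (1*r + r) = -2 + (r + r) = -2 + 2*r)
R = 49 (R = -7*(-2*9 + 11) = -7*(-18 + 11) = -7*(-7) = 49)
sqrt(J(18, -20) + R) = sqrt((-2 + 2*18) + 49) = sqrt((-2 + 36) + 49) = sqrt(34 + 49) = sqrt(83)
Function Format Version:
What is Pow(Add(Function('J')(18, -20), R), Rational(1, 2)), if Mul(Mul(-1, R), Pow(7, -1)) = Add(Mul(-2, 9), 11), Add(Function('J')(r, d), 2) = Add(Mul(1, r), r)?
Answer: Pow(83, Rational(1, 2)) ≈ 9.1104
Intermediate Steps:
Function('J')(r, d) = Add(-2, Mul(2, r)) (Function('J')(r, d) = Add(-2, Add(Mul(1, r), r)) = Add(-2, Add(r, r)) = Add(-2, Mul(2, r)))
R = 49 (R = Mul(-7, Add(Mul(-2, 9), 11)) = Mul(-7, Add(-18, 11)) = Mul(-7, -7) = 49)
Pow(Add(Function('J')(18, -20), R), Rational(1, 2)) = Pow(Add(Add(-2, Mul(2, 18)), 49), Rational(1, 2)) = Pow(Add(Add(-2, 36), 49), Rational(1, 2)) = Pow(Add(34, 49), Rational(1, 2)) = Pow(83, Rational(1, 2))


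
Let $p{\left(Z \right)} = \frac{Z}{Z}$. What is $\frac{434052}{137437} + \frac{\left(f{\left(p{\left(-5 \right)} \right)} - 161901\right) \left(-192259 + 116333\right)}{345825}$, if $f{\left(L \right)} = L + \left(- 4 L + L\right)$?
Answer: $\frac{1689614656235686}{47529150525} \approx 35549.0$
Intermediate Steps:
$p{\left(Z \right)} = 1$
$f{\left(L \right)} = - 2 L$ ($f{\left(L \right)} = L - 3 L = - 2 L$)
$\frac{434052}{137437} + \frac{\left(f{\left(p{\left(-5 \right)} \right)} - 161901\right) \left(-192259 + 116333\right)}{345825} = \frac{434052}{137437} + \frac{\left(\left(-2\right) 1 - 161901\right) \left(-192259 + 116333\right)}{345825} = 434052 \cdot \frac{1}{137437} + \left(-2 - 161901\right) \left(-75926\right) \frac{1}{345825} = \frac{434052}{137437} + \left(-161903\right) \left(-75926\right) \frac{1}{345825} = \frac{434052}{137437} + 12292647178 \cdot \frac{1}{345825} = \frac{434052}{137437} + \frac{12292647178}{345825} = \frac{1689614656235686}{47529150525}$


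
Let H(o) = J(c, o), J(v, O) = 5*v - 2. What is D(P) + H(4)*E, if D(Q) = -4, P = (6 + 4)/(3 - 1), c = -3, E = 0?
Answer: -4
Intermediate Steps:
P = 5 (P = 10/2 = 10*(1/2) = 5)
J(v, O) = -2 + 5*v
H(o) = -17 (H(o) = -2 + 5*(-3) = -2 - 15 = -17)
D(P) + H(4)*E = -4 - 17*0 = -4 + 0 = -4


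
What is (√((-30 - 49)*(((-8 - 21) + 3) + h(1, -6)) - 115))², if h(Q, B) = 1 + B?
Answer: 2334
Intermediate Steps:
(√((-30 - 49)*(((-8 - 21) + 3) + h(1, -6)) - 115))² = (√((-30 - 49)*(((-8 - 21) + 3) + (1 - 6)) - 115))² = (√(-79*((-29 + 3) - 5) - 115))² = (√(-79*(-26 - 5) - 115))² = (√(-79*(-31) - 115))² = (√(2449 - 115))² = (√2334)² = 2334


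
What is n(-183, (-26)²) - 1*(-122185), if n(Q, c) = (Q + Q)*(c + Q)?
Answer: -58253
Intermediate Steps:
n(Q, c) = 2*Q*(Q + c) (n(Q, c) = (2*Q)*(Q + c) = 2*Q*(Q + c))
n(-183, (-26)²) - 1*(-122185) = 2*(-183)*(-183 + (-26)²) - 1*(-122185) = 2*(-183)*(-183 + 676) + 122185 = 2*(-183)*493 + 122185 = -180438 + 122185 = -58253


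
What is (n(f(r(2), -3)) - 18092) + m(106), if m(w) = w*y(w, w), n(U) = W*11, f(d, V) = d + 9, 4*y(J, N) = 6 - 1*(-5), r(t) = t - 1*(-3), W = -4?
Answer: -35689/2 ≈ -17845.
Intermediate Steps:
r(t) = 3 + t (r(t) = t + 3 = 3 + t)
y(J, N) = 11/4 (y(J, N) = (6 - 1*(-5))/4 = (6 + 5)/4 = (¼)*11 = 11/4)
f(d, V) = 9 + d
n(U) = -44 (n(U) = -4*11 = -44)
m(w) = 11*w/4 (m(w) = w*(11/4) = 11*w/4)
(n(f(r(2), -3)) - 18092) + m(106) = (-44 - 18092) + (11/4)*106 = -18136 + 583/2 = -35689/2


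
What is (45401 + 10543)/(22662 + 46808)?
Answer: 27972/34735 ≈ 0.80530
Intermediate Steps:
(45401 + 10543)/(22662 + 46808) = 55944/69470 = 55944*(1/69470) = 27972/34735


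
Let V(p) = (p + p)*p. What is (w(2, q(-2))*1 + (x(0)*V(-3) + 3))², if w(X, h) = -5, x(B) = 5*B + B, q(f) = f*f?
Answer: 4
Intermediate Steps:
q(f) = f²
x(B) = 6*B
V(p) = 2*p² (V(p) = (2*p)*p = 2*p²)
(w(2, q(-2))*1 + (x(0)*V(-3) + 3))² = (-5*1 + ((6*0)*(2*(-3)²) + 3))² = (-5 + (0*(2*9) + 3))² = (-5 + (0*18 + 3))² = (-5 + (0 + 3))² = (-5 + 3)² = (-2)² = 4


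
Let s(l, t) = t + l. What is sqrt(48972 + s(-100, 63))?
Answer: sqrt(48935) ≈ 221.21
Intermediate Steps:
s(l, t) = l + t
sqrt(48972 + s(-100, 63)) = sqrt(48972 + (-100 + 63)) = sqrt(48972 - 37) = sqrt(48935)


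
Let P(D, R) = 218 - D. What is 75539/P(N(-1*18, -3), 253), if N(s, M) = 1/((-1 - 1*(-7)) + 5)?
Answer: 830929/2397 ≈ 346.65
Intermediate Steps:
N(s, M) = 1/11 (N(s, M) = 1/((-1 + 7) + 5) = 1/(6 + 5) = 1/11)
75539/P(N(-1*18, -3), 253) = 75539/(218 - 1*1/11) = 75539/(218 - 1/11) = 75539/(2397/11) = 75539*(11/2397) = 830929/2397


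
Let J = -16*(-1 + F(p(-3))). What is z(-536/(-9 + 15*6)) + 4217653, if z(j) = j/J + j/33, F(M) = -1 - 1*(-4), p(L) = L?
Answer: 45095145943/10692 ≈ 4.2177e+6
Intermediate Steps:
F(M) = 3 (F(M) = -1 + 4 = 3)
J = -32 (J = -16*(-1 + 3) = -16*2 = -32)
z(j) = -j/1056 (z(j) = j/(-32) + j/33 = j*(-1/32) + j*(1/33) = -j/32 + j/33 = -j/1056)
z(-536/(-9 + 15*6)) + 4217653 = -(-67)/(132*(-9 + 15*6)) + 4217653 = -(-67)/(132*(-9 + 90)) + 4217653 = -(-67)/(132*81) + 4217653 = -1/1056*(-536/81) + 4217653 = 67/10692 + 4217653 = 45095145943/10692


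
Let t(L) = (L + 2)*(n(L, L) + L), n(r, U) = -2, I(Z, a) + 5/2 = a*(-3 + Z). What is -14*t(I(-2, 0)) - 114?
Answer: -291/2 ≈ -145.50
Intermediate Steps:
I(Z, a) = -5/2 + a*(-3 + Z)
t(L) = (-2 + L)*(2 + L) (t(L) = (L + 2)*(-2 + L) = (2 + L)*(-2 + L) = (-2 + L)*(2 + L))
-14*t(I(-2, 0)) - 114 = -14*(-4 + (-5/2 - 3*0 - 2*0)²) - 114 = -14*(-4 + (-5/2 + 0 + 0)²) - 114 = -14*(-4 + (-5/2)²) - 114 = -14*(-4 + 25/4) - 114 = -14*9/4 - 114 = -63/2 - 114 = -291/2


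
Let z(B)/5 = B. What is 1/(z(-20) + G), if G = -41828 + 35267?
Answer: -1/6661 ≈ -0.00015013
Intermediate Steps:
z(B) = 5*B
G = -6561
1/(z(-20) + G) = 1/(5*(-20) - 6561) = 1/(-100 - 6561) = 1/(-6661) = -1/6661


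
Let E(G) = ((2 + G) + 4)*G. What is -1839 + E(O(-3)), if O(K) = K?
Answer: -1848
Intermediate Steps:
E(G) = G*(6 + G) (E(G) = (6 + G)*G = G*(6 + G))
-1839 + E(O(-3)) = -1839 - 3*(6 - 3) = -1839 - 3*3 = -1839 - 9 = -1848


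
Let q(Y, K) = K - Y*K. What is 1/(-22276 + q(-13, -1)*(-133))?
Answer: -1/20414 ≈ -4.8986e-5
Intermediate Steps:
q(Y, K) = K - K*Y
1/(-22276 + q(-13, -1)*(-133)) = 1/(-22276 - (1 - 1*(-13))*(-133)) = 1/(-22276 - (1 + 13)*(-133)) = 1/(-22276 - 1*14*(-133)) = 1/(-22276 - 14*(-133)) = 1/(-22276 + 1862) = 1/(-20414) = -1/20414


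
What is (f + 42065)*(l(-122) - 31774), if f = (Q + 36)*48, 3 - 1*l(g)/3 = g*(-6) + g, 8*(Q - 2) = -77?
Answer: -1458930065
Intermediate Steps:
Q = -61/8 (Q = 2 + (⅛)*(-77) = 2 - 77/8 = -61/8 ≈ -7.6250)
l(g) = 9 + 15*g (l(g) = 9 - 3*(g*(-6) + g) = 9 - 3*(-6*g + g) = 9 - (-15)*g = 9 + 15*g)
f = 1362 (f = (-61/8 + 36)*48 = (227/8)*48 = 1362)
(f + 42065)*(l(-122) - 31774) = (1362 + 42065)*((9 + 15*(-122)) - 31774) = 43427*((9 - 1830) - 31774) = 43427*(-1821 - 31774) = 43427*(-33595) = -1458930065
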